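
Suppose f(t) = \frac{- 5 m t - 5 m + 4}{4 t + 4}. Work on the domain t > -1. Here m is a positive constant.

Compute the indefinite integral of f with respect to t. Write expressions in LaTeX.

F(t) = - \frac{5 m t}{4} + \log{\left(t + 1 \right)} + C

Any candidate F(t) must reproduce f(t) exactly when differentiated.
Check: d/dt[- \frac{5 m t}{4} + \log{\left(t + 1 \right)}] = \frac{- 5 m t - 5 m + 4}{4 t + 4} = f(t).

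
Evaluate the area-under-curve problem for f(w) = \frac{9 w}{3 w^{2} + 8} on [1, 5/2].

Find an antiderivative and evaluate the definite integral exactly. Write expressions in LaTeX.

Antiderivative: F(w) = \frac{3 \log{\left(\frac{3 w^{2}}{2} + 4 \right)}}{2}; value = - \frac{3 \log{\left(\frac{11}{2} \right)}}{2} + \frac{3 \log{\left(\frac{107}{8} \right)}}{2}

f matches the chain-rule pattern g'(h)*h' with inner function h(w) = \frac{3 w^{2}}{2} + 4; substituting u = h(w) collapses the integral.
F(w) = \frac{3 \log{\left(\frac{3 w^{2}}{2} + 4 \right)}}{2} is an antiderivative of f.
Check: d/dw[\frac{3 \log{\left(\frac{3 w^{2}}{2} + 4 \right)}}{2}] = \frac{9 w}{3 w^{2} + 8} = f(w).
F(5/2) = \frac{3 \log{\left(\frac{107}{8} \right)}}{2}; F(1) = \frac{3 \log{\left(\frac{11}{2} \right)}}{2}.
Integral = F(5/2) - F(1) = - \frac{3 \log{\left(\frac{11}{2} \right)}}{2} + \frac{3 \log{\left(\frac{107}{8} \right)}}{2}.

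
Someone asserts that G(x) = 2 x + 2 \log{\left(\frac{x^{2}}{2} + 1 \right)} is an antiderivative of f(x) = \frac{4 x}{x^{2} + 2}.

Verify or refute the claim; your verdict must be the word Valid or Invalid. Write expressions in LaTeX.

d/dx[G] = \frac{2 x^{2} + 4 x + 4}{x^{2} + 2}
d/dx[G] - f(x) = 2 != 0.

Invalid: d/dx[G] - f = 2, which is not 0.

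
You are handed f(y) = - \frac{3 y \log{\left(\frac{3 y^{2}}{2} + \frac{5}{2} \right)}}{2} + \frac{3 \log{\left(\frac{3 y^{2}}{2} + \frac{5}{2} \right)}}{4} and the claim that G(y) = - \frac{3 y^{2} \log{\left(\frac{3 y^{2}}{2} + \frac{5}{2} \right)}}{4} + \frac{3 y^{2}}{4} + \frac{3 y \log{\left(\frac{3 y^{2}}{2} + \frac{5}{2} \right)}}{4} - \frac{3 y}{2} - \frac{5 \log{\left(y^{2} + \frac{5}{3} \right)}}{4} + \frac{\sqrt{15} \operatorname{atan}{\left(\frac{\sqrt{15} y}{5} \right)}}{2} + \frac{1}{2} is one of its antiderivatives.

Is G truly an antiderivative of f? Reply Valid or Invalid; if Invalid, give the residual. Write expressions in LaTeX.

d/dy[G] = - \frac{3 y \log{\left(3 y^{2} + 5 \right)}}{2} + \frac{3 y \log{\left(2 \right)}}{2} + \frac{3 \log{\left(3 y^{2} + 5 \right)}}{4} - \frac{3 \log{\left(2 \right)}}{4}
This equals f(y) exactly, so the claim holds.

Valid - differentiating G returns exactly f.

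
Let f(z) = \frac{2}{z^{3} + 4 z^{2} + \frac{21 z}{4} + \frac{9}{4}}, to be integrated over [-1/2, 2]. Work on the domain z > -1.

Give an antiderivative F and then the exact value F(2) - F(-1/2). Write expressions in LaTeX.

The denominator factors as \left(z + 1\right) \left(2 z + 3\right)^{2}; partial fractions split f into directly integrable pieces: - \frac{16}{2 z + 3} - \frac{16}{\left(2 z + 3\right)^{2}} + \frac{8}{z + 1}.
F(z) = \frac{8 \left(2 z \log{\left(z + 1 \right)} - 2 z \log{\left(z + \frac{3}{2} \right)} + 3 \log{\left(z + 1 \right)} - 3 \log{\left(z + \frac{3}{2} \right)} + 1\right)}{2 z + 3} is an antiderivative of f.
Check: d/dz[\frac{8 \left(2 z \log{\left(z + 1 \right)} - 2 z \log{\left(z + \frac{3}{2} \right)} + 3 \log{\left(z + 1 \right)} - 3 \log{\left(z + \frac{3}{2} \right)} + 1\right)}{2 z + 3}] = \frac{8}{4 z^{3} + 16 z^{2} + 21 z + 9}, which equals f(z).
F(2) = - 8 \log{\left(\frac{7}{2} \right)} + \frac{8}{7} + 8 \log{\left(3 \right)}; F(-1/2) = 4 - 8 \log{\left(2 \right)}.
Integral = F(2) - F(-1/2) = - 8 \log{\left(\frac{7}{2} \right)} - \frac{20}{7} + 8 \log{\left(2 \right)} + 8 \log{\left(3 \right)}.

Antiderivative: F(z) = \frac{8 \left(2 z \log{\left(z + 1 \right)} - 2 z \log{\left(z + \frac{3}{2} \right)} + 3 \log{\left(z + 1 \right)} - 3 \log{\left(z + \frac{3}{2} \right)} + 1\right)}{2 z + 3}; value = - 8 \log{\left(\frac{7}{2} \right)} - \frac{20}{7} + 8 \log{\left(2 \right)} + 8 \log{\left(3 \right)}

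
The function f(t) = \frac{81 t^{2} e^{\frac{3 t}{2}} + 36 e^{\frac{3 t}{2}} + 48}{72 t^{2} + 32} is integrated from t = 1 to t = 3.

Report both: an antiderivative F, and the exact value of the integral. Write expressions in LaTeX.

Since d/dt undoes antidifferentiation here, F'(t) = f(t) is required of F(t).
F(t) = \frac{3 e^{\frac{3 t}{2}}}{4} + \operatorname{atan}{\left(\frac{3 t}{2} \right)} is an antiderivative of f.
Check: d/dt[\frac{3 e^{\frac{3 t}{2}}}{4} + \operatorname{atan}{\left(\frac{3 t}{2} \right)}] = \frac{81 t^{2} e^{\frac{3 t}{2}} + 36 e^{\frac{3 t}{2}} + 48}{72 t^{2} + 32} = f(t).
F(3) = \operatorname{atan}{\left(\frac{9}{2} \right)} + \frac{3 e^{\frac{9}{2}}}{4}; F(1) = \operatorname{atan}{\left(\frac{3}{2} \right)} + \frac{3 e^{\frac{3}{2}}}{4}.
Integral = F(3) - F(1) = - \frac{3 e^{\frac{3}{2}}}{4} - \operatorname{atan}{\left(\frac{3}{2} \right)} + \operatorname{atan}{\left(\frac{9}{2} \right)} + \frac{3 e^{\frac{9}{2}}}{4}.

Antiderivative: F(t) = \frac{3 e^{\frac{3 t}{2}}}{4} + \operatorname{atan}{\left(\frac{3 t}{2} \right)}; value = - \frac{3 e^{\frac{3}{2}}}{4} - \operatorname{atan}{\left(\frac{3}{2} \right)} + \operatorname{atan}{\left(\frac{9}{2} \right)} + \frac{3 e^{\frac{9}{2}}}{4}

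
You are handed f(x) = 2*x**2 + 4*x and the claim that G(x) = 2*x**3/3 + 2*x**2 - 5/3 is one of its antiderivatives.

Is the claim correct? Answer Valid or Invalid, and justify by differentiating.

Valid - the claim checks out under differentiation.

d/dx[G] = 2*x**2 + 4*x
This equals f(x) exactly, so the claim holds.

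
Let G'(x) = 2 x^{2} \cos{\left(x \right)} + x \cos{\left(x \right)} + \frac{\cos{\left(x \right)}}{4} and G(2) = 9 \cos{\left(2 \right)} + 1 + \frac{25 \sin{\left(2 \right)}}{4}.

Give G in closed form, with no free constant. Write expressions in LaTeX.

The integrand splits into summands that can be handled one at a time.
A general antiderivative is 2 x^{2} \sin{\left(x \right)} + x \sin{\left(x \right)} + 4 x \cos{\left(x \right)} - \frac{15 \sin{\left(x \right)}}{4} + \cos{\left(x \right)} + C.
The condition gives C = 9 \cos{\left(2 \right)} + 1 + \frac{25 \sin{\left(2 \right)}}{4} - (9 \cos{\left(2 \right)} + \frac{25 \sin{\left(2 \right)}}{4}) = 1.
So G(x) = 2 x^{2} \sin{\left(x \right)} + x \sin{\left(x \right)} + 4 x \cos{\left(x \right)} - \frac{15 \sin{\left(x \right)}}{4} + \cos{\left(x \right)} + 1.
Check: d/dx[2 x^{2} \sin{\left(x \right)} + x \sin{\left(x \right)} + 4 x \cos{\left(x \right)} - \frac{15 \sin{\left(x \right)}}{4} + \cos{\left(x \right)} + 1] = 2 x^{2} \cos{\left(x \right)} + x \cos{\left(x \right)} + \frac{\cos{\left(x \right)}}{4} = G'(x).

G(x) = 2 x^{2} \sin{\left(x \right)} + x \sin{\left(x \right)} + 4 x \cos{\left(x \right)} - \frac{15 \sin{\left(x \right)}}{4} + \cos{\left(x \right)} + 1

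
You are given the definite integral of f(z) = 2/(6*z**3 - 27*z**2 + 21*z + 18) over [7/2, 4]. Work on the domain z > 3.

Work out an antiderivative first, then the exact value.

Antiderivative: F(z) = 2*log(z - 3)/21 - 2*log(z - 2)/15 + 4*log(z + 1/2)/105; value = -4*log(4)/105 - 4*log(2)/105 + 2*log(3/2)/15 + 4*log(9/2)/105

Factor the denominator (3*(z - 3)*(z - 2)*(2*z + 1)) and decompose: f = 8/(105*(2*z + 1)) - 2/(15*(z - 2)) + 2/(21*(z - 3)); each piece integrates to a log, atan, or power term.
F(z) = 2*log(z - 3)/21 - 2*log(z - 2)/15 + 4*log(z + 1/2)/105 is an antiderivative of f.
Check: d/dz[2*log(z - 3)/21 - 2*log(z - 2)/15 + 4*log(z + 1/2)/105] = 2/(6*z**3 - 27*z**2 + 21*z + 18) = f(z).
F(4) = -2*log(2)/15 + 4*log(9/2)/105; F(7/2) = -2*log(2)/21 - 2*log(3/2)/15 + 4*log(4)/105.
Integral = F(4) - F(7/2) = -4*log(4)/105 - 4*log(2)/105 + 2*log(3/2)/15 + 4*log(9/2)/105.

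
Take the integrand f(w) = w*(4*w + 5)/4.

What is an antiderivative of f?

An antiderivative is F(w) = w**3/3 + 5*w**2/8.

Differentiate the proposed F(w) back; it has to land on f(w) exactly.
Check: d/dw[w**3/3 + 5*w**2/8] = w**2 + 5*w/4, which equals f(w).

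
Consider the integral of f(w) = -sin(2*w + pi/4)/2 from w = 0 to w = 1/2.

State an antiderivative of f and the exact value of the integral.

Antiderivative: F(w) = cos(2*w + pi/4)/4; value = -sqrt(2)/8 + cos(pi/4 + 1)/4

Whatever form F(w) takes, F'(w) = f(w) is non-negotiable.
F(w) = cos(2*w + pi/4)/4 is an antiderivative of f.
Check: d/dw[cos(2*w + pi/4)/4] = -sin(2*w + pi/4)/2 = f(w).
F(1/2) = cos(pi/4 + 1)/4; F(0) = sqrt(2)/8.
Integral = F(1/2) - F(0) = -sqrt(2)/8 + cos(pi/4 + 1)/4.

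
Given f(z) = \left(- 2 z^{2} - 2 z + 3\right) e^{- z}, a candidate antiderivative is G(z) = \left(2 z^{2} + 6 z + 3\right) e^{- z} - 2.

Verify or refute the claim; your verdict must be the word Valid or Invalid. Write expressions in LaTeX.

d/dz[G] = \left(- 2 z^{2} - 2 z + 3\right) e^{- z}
This equals f(z) exactly, so the claim holds.

Valid - the claim checks out under differentiation.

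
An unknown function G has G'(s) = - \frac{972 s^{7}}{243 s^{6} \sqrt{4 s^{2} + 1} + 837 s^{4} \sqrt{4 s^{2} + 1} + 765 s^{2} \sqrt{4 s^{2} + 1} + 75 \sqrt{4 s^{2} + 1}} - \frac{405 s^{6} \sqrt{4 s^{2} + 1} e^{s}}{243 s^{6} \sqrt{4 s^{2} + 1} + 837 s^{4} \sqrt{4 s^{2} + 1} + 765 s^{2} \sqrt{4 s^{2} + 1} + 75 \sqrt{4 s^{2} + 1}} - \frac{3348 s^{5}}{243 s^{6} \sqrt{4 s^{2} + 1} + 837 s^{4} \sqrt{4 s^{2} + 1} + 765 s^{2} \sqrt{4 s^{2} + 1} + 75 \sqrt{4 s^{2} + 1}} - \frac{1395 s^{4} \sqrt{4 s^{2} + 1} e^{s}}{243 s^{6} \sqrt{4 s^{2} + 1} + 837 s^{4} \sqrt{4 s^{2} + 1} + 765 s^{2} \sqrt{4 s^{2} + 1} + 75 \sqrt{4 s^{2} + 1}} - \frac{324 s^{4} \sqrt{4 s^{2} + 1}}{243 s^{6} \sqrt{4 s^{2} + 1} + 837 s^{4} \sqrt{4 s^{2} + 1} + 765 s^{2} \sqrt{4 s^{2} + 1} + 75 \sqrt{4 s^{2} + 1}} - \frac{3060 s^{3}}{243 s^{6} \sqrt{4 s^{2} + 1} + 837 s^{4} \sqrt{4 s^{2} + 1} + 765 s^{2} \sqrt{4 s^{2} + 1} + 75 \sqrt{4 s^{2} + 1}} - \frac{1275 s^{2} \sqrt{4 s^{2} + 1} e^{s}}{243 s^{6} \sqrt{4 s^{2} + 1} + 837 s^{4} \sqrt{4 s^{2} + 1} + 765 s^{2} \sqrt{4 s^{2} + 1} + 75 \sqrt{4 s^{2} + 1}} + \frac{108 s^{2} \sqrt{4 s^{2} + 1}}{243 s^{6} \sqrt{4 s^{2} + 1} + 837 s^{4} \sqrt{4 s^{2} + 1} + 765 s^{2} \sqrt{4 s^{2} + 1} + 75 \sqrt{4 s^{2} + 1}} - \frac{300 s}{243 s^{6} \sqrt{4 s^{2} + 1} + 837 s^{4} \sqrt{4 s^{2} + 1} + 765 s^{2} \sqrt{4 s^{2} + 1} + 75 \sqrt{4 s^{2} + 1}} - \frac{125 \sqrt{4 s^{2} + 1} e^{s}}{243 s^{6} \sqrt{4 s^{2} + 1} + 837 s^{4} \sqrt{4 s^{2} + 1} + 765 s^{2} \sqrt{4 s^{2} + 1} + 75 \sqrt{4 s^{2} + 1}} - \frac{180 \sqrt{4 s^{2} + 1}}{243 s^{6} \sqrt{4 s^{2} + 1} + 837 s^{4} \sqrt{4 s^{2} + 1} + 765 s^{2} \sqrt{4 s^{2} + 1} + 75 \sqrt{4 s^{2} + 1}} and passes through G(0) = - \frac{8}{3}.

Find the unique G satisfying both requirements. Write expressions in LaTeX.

The integrand splits into summands that can be handled one at a time.
A general antiderivative is \frac{s}{s^{2} + \frac{5}{3}} - \sqrt{4 s^{2} + 1} - \frac{5 e^{s}}{3} - \operatorname{atan}{\left(3 s \right)} + C.
The condition gives C = - \frac{8}{3} - (- \frac{8}{3}) = 0.
So G(s) = \frac{s}{s^{2} + \frac{5}{3}} - \sqrt{4 s^{2} + 1} - \frac{5 e^{s}}{3} - \operatorname{atan}{\left(3 s \right)}.
Check: d/ds[\frac{s}{s^{2} + \frac{5}{3}} - \sqrt{4 s^{2} + 1} - \frac{5 e^{s}}{3} - \operatorname{atan}{\left(3 s \right)}] = \frac{- 972 s^{7} - 405 s^{6} \sqrt{4 s^{2} + 1} e^{s} - 3348 s^{5} - 1395 s^{4} \sqrt{4 s^{2} + 1} e^{s} - 324 s^{4} \sqrt{4 s^{2} + 1} - 3060 s^{3} - 1275 s^{2} \sqrt{4 s^{2} + 1} e^{s} + 108 s^{2} \sqrt{4 s^{2} + 1} - 300 s - 125 \sqrt{4 s^{2} + 1} e^{s} - 180 \sqrt{4 s^{2} + 1}}{243 s^{6} \sqrt{4 s^{2} + 1} + 837 s^{4} \sqrt{4 s^{2} + 1} + 765 s^{2} \sqrt{4 s^{2} + 1} + 75 \sqrt{4 s^{2} + 1}}, which equals G'(s).

G(s) = \frac{s}{s^{2} + \frac{5}{3}} - \sqrt{4 s^{2} + 1} - \frac{5 e^{s}}{3} - \operatorname{atan}{\left(3 s \right)}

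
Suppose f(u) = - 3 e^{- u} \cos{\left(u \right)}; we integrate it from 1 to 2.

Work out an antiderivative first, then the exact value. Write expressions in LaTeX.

Antiderivative: F(u) = \frac{3 \left(- \sin{\left(u \right)} + \cos{\left(u \right)}\right) e^{- u}}{2}; value = - \frac{3 \cos{\left(1 \right)}}{2 e} - \frac{3 \sin{\left(2 \right)}}{2 e^{2}} + \frac{3 \cos{\left(2 \right)}}{2 e^{2}} + \frac{3 \sin{\left(1 \right)}}{2 e}

An antiderivative F(u) passes only if d/du[F] lands on f(u) exactly.
F(u) = \frac{3 \left(- \sin{\left(u \right)} + \cos{\left(u \right)}\right) e^{- u}}{2} is an antiderivative of f.
Check: d/du[\frac{3 \left(- \sin{\left(u \right)} + \cos{\left(u \right)}\right) e^{- u}}{2}] = - 3 e^{- u} \cos{\left(u \right)} = f(u).
F(2) = - \frac{3 \sin{\left(2 \right)}}{2 e^{2}} + \frac{3 \cos{\left(2 \right)}}{2 e^{2}}; F(1) = - \frac{3 \sin{\left(1 \right)}}{2 e} + \frac{3 \cos{\left(1 \right)}}{2 e}.
Integral = F(2) - F(1) = - \frac{3 \cos{\left(1 \right)}}{2 e} - \frac{3 \sin{\left(2 \right)}}{2 e^{2}} + \frac{3 \cos{\left(2 \right)}}{2 e^{2}} + \frac{3 \sin{\left(1 \right)}}{2 e}.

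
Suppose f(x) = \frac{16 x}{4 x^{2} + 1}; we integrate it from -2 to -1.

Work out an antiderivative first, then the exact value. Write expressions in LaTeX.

Antiderivative: F(x) = 2 \log{\left(4 x^{2} + 1 \right)}; value = - 2 \log{\left(17 \right)} + 2 \log{\left(5 \right)}

The substitution u = 4 x^{2} + 1 works: f is exactly (dF/du)*(du/dx) for that inner function.
F(x) = 2 \log{\left(4 x^{2} + 1 \right)} is an antiderivative of f.
Check: d/dx[2 \log{\left(4 x^{2} + 1 \right)}] = \frac{16 x}{4 x^{2} + 1} = f(x).
F(-1) = 2 \log{\left(5 \right)}; F(-2) = 2 \log{\left(17 \right)}.
Integral = F(-1) - F(-2) = - 2 \log{\left(17 \right)} + 2 \log{\left(5 \right)}.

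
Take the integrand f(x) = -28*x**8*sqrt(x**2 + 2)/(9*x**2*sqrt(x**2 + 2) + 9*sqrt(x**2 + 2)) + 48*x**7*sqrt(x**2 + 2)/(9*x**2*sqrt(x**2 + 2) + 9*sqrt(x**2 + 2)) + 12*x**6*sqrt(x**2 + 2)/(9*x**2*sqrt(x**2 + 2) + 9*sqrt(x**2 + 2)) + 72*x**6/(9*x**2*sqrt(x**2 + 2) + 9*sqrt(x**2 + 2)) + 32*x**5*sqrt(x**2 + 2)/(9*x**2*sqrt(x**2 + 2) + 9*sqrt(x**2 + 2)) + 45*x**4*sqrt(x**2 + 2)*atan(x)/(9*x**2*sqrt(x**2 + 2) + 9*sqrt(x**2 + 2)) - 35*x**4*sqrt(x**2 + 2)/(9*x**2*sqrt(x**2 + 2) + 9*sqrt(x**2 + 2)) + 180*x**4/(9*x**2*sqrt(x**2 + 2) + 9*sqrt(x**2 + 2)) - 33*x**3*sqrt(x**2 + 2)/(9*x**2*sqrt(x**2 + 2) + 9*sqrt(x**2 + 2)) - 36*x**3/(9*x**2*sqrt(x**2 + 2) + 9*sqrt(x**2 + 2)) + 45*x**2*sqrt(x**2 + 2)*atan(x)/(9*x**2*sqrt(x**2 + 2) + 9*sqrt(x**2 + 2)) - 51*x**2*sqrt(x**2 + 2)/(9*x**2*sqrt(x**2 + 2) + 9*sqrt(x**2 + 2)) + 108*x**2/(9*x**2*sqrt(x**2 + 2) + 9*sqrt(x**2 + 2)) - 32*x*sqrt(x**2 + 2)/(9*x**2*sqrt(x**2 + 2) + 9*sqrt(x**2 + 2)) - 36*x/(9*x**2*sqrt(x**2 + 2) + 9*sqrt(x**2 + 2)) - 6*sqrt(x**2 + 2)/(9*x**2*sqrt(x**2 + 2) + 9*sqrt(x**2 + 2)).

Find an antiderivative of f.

f has the shape u'v + uv' for u = 2 - x**3 and v = -2*sqrt(x**2 + 2) + (2*x**2/3 - 2*x/3 - 1)**2 - 5*atan(x)/3 — it is the derivative of the product u*v.
Check: d/dx[(2 - x**3)*(-2*sqrt(x**2 + 2) + (2*x**2/3 - 2*x/3 - 1)**2 - 5*atan(x)/3)] = (-28*x**8*sqrt(x**2 + 2) + 48*x**7*sqrt(x**2 + 2) + 12*x**6*sqrt(x**2 + 2) + 72*x**6 + 32*x**5*sqrt(x**2 + 2) + 45*x**4*sqrt(x**2 + 2)*atan(x) - 35*x**4*sqrt(x**2 + 2) + 180*x**4 - 33*x**3*sqrt(x**2 + 2) - 36*x**3 + 45*x**2*sqrt(x**2 + 2)*atan(x) - 51*x**2*sqrt(x**2 + 2) + 108*x**2 - 32*x*sqrt(x**2 + 2) - 36*x - 6*sqrt(x**2 + 2))/(9*x**2*sqrt(x**2 + 2) + 9*sqrt(x**2 + 2)), which equals f(x).

An antiderivative is F(x) = (2 - x**3)*(-2*sqrt(x**2 + 2) + (2*x**2/3 - 2*x/3 - 1)**2 - 5*atan(x)/3).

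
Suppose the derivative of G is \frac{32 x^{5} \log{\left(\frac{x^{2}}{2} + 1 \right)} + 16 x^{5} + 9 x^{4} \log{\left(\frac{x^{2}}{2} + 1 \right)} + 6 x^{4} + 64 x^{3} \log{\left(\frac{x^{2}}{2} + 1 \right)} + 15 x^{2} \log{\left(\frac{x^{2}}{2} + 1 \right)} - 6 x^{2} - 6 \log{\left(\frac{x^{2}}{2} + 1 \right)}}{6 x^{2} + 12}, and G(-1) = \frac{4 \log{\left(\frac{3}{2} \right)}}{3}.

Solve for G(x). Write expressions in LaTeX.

Recognize the product-rule pattern: G'(x) = u'v + uv' with u = \frac{4 x^{4}}{3} + \frac{x^{3}}{2} - \frac{x}{2}, v = \log{\left(\frac{x^{2}}{2} + 1 \right)}, so integration by parts undoes it.
A general antiderivative is 2 \left(\frac{2 x^{4}}{3} + \frac{x^{3}}{4} - \frac{x}{4}\right) \log{\left(\frac{x^{2}}{2} + 1 \right)} + C.
The condition gives C = \frac{4 \log{\left(\frac{3}{2} \right)}}{3} - (\frac{4 \log{\left(\frac{3}{2} \right)}}{3}) = 0.
So G(x) = \frac{4 x^{4} \log{\left(\frac{x^{2}}{2} + 1 \right)}}{3} + \frac{x^{3} \log{\left(\frac{x^{2}}{2} + 1 \right)}}{2} - \frac{x \log{\left(\frac{x^{2}}{2} + 1 \right)}}{2}.
Check: d/dx[\frac{4 x^{4} \log{\left(\frac{x^{2}}{2} + 1 \right)}}{3} + \frac{x^{3} \log{\left(\frac{x^{2}}{2} + 1 \right)}}{2} - \frac{x \log{\left(\frac{x^{2}}{2} + 1 \right)}}{2}] = \frac{32 x^{5} \log{\left(\frac{x^{2}}{2} + 1 \right)} + 16 x^{5} + 9 x^{4} \log{\left(\frac{x^{2}}{2} + 1 \right)} + 6 x^{4} + 64 x^{3} \log{\left(\frac{x^{2}}{2} + 1 \right)} + 15 x^{2} \log{\left(\frac{x^{2}}{2} + 1 \right)} - 6 x^{2} - 6 \log{\left(\frac{x^{2}}{2} + 1 \right)}}{6 x^{2} + 12} = G'(x).

G(x) = \frac{4 x^{4} \log{\left(\frac{x^{2}}{2} + 1 \right)}}{3} + \frac{x^{3} \log{\left(\frac{x^{2}}{2} + 1 \right)}}{2} - \frac{x \log{\left(\frac{x^{2}}{2} + 1 \right)}}{2}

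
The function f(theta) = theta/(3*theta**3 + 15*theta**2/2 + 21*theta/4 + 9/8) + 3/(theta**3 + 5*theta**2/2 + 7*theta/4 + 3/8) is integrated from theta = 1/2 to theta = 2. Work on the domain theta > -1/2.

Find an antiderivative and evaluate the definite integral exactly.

Antiderivative: F(theta) = -5*log(theta + 1/2)/2 + 5*log(theta + 3/2)/2 - 17/(6*theta + 3); value = -5*log(5/2)/2 - 5*log(2)/2 + 17/10 + 5*log(7/2)/2

Factor the denominator (3*(2*theta + 1)**2*(2*theta + 3)) and decompose: f = 5/(2*theta + 3) - 5/(2*theta + 1) + 34/(3*(2*theta + 1)**2); each piece integrates to a log, atan, or power term.
F(theta) = -5*log(theta + 1/2)/2 + 5*log(theta + 3/2)/2 - 17/(6*theta + 3) is an antiderivative of f.
Check: d/dtheta[-5*log(theta + 1/2)/2 + 5*log(theta + 3/2)/2 - 17/(6*theta + 3)] = (8*theta + 72)/(24*theta**3 + 60*theta**2 + 42*theta + 9), which equals f(theta).
F(2) = -5*log(5/2)/2 - 17/15 + 5*log(7/2)/2; F(1/2) = -17/6 + 5*log(2)/2.
Integral = F(2) - F(1/2) = -5*log(5/2)/2 - 5*log(2)/2 + 17/10 + 5*log(7/2)/2.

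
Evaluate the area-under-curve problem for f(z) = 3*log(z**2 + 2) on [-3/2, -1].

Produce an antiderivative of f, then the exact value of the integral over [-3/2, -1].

Antiderivative: F(z) = 3*z*log(z**2 + 2) - 6*z + 6*sqrt(2)*atan(sqrt(2)*z/2); value = -6*sqrt(2)*atan(sqrt(2)/2) - 3*log(3) - 3 + 9*log(17/4)/2 + 6*sqrt(2)*atan(3*sqrt(2)/4)

Recover f(z) by differentiating a candidate F(z); any mismatch rules it out.
F(z) = 3*z*log(z**2 + 2) - 6*z + 6*sqrt(2)*atan(sqrt(2)*z/2) is an antiderivative of f.
Check: d/dz[3*z*log(z**2 + 2) - 6*z + 6*sqrt(2)*atan(sqrt(2)*z/2)] = 3*log(z**2 + 2) = f(z).
F(-1) = -6*sqrt(2)*atan(sqrt(2)/2) - 3*log(3) + 6; F(-3/2) = -6*sqrt(2)*atan(3*sqrt(2)/4) - 9*log(17/4)/2 + 9.
Integral = F(-1) - F(-3/2) = -6*sqrt(2)*atan(sqrt(2)/2) - 3*log(3) - 3 + 9*log(17/4)/2 + 6*sqrt(2)*atan(3*sqrt(2)/4).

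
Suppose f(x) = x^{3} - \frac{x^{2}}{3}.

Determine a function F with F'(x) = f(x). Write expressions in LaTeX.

Integrate term by term and add the pieces.
Check: d/dx[\frac{x^{4}}{4} - \frac{x^{3}}{9}] = x^{3} - \frac{x^{2}}{3} = f(x).

An antiderivative is F(x) = \frac{x^{4}}{4} - \frac{x^{3}}{9}.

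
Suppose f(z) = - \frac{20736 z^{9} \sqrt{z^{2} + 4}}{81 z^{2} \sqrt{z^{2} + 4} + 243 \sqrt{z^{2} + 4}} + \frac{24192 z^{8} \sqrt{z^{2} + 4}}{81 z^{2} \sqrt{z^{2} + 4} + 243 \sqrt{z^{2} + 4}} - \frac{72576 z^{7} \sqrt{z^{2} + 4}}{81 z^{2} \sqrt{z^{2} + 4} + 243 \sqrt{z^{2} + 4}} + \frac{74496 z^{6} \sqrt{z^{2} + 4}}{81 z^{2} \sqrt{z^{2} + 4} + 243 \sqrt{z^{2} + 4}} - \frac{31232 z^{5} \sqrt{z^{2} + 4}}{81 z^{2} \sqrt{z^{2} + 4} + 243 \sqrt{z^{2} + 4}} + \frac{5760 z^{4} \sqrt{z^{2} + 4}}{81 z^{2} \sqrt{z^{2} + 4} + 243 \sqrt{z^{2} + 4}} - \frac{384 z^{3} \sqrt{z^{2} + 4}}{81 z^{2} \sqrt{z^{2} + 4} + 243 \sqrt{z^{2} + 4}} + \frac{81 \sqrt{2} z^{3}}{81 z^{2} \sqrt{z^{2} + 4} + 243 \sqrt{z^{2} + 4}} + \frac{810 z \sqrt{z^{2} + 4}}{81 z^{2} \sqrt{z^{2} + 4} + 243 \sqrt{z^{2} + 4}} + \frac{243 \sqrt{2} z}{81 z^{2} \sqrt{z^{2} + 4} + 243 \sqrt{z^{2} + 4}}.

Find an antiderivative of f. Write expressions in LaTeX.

An antiderivative is F(z) = - \frac{2592 z^{8} - 3456 z^{7} + 1728 z^{6} - 384 z^{5} + 32 z^{4} - 81 \sqrt{2} \sqrt{z^{2} + 4} - 405 \log{\left(z^{2} + 3 \right)}}{81}.

The integrand splits into summands that can be handled one at a time.
Check: d/dz[- \frac{2592 z^{8} - 3456 z^{7} + 1728 z^{6} - 384 z^{5} + 32 z^{4} - 81 \sqrt{2} \sqrt{z^{2} + 4} - 405 \log{\left(z^{2} + 3 \right)}}{81}] = \frac{- 20736 z^{9} \sqrt{z^{2} + 4} + 24192 z^{8} \sqrt{z^{2} + 4} - 72576 z^{7} \sqrt{z^{2} + 4} + 74496 z^{6} \sqrt{z^{2} + 4} - 31232 z^{5} \sqrt{z^{2} + 4} + 5760 z^{4} \sqrt{z^{2} + 4} - 384 z^{3} \sqrt{z^{2} + 4} + 81 \sqrt{2} z^{3} + 810 z \sqrt{z^{2} + 4} + 243 \sqrt{2} z}{81 z^{2} \sqrt{z^{2} + 4} + 243 \sqrt{z^{2} + 4}}, which equals f(z).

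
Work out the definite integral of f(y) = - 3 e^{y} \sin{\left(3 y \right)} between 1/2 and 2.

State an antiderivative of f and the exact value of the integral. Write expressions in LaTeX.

Since d/dy undoes antidifferentiation here, F'(y) = f(y) is required of F(y).
F(y) = \frac{3 \left(- \sin{\left(3 y \right)} + 3 \cos{\left(3 y \right)}\right) e^{y}}{10} is an antiderivative of f.
Check: d/dy[\frac{3 \left(- \sin{\left(3 y \right)} + 3 \cos{\left(3 y \right)}\right) e^{y}}{10}] = - 3 e^{y} \sin{\left(3 y \right)} = f(y).
F(2) = - \frac{3 e^{2} \sin{\left(6 \right)}}{10} + \frac{9 e^{2} \cos{\left(6 \right)}}{10}; F(1/2) = - \frac{3 e^{\frac{1}{2}} \sin{\left(\frac{3}{2} \right)}}{10} + \frac{9 e^{\frac{1}{2}} \cos{\left(\frac{3}{2} \right)}}{10}.
Integral = F(2) - F(1/2) = - \frac{9 e^{\frac{1}{2}} \cos{\left(\frac{3}{2} \right)}}{10} + \frac{3 e^{\frac{1}{2}} \sin{\left(\frac{3}{2} \right)}}{10} - \frac{3 e^{2} \sin{\left(6 \right)}}{10} + \frac{9 e^{2} \cos{\left(6 \right)}}{10}.

Antiderivative: F(y) = \frac{3 \left(- \sin{\left(3 y \right)} + 3 \cos{\left(3 y \right)}\right) e^{y}}{10}; value = - \frac{9 e^{\frac{1}{2}} \cos{\left(\frac{3}{2} \right)}}{10} + \frac{3 e^{\frac{1}{2}} \sin{\left(\frac{3}{2} \right)}}{10} - \frac{3 e^{2} \sin{\left(6 \right)}}{10} + \frac{9 e^{2} \cos{\left(6 \right)}}{10}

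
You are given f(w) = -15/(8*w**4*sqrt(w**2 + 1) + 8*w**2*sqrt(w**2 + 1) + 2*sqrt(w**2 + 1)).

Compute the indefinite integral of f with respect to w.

F(w) = -15*w*sqrt(w**2 + 1)/(4*w**2 + 2) + C

Since d/dw undoes antidifferentiation here, F'(w) = f(w) is required of F(w).
Check: d/dw[-15*w*sqrt(w**2 + 1)/(4*w**2 + 2)] = -15/(8*w**4*sqrt(w**2 + 1) + 8*w**2*sqrt(w**2 + 1) + 2*sqrt(w**2 + 1)) = f(w).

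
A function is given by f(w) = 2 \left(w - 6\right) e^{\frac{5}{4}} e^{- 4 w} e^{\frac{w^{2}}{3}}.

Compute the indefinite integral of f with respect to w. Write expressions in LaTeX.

f matches the chain-rule pattern g'(h)*h' with inner function h(w) = \frac{w^{2}}{3} - 4 w + \frac{5}{4}; substituting u = h(w) collapses the integral.
Check: d/dw[3 e^{\frac{w^{2}}{3} - 4 w + \frac{5}{4}}] = 2 w e^{\frac{5}{4}} e^{- 4 w} e^{\frac{w^{2}}{3}} - 12 e^{\frac{5}{4}} e^{- 4 w} e^{\frac{w^{2}}{3}}, which equals f(w).

F(w) = 3 e^{\frac{w^{2}}{3} - 4 w + \frac{5}{4}} + C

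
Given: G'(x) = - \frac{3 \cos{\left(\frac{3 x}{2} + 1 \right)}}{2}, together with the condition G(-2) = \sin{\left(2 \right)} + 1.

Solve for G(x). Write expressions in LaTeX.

G(x) = 1 - \sin{\left(\frac{3 x}{2} + 1 \right)}

Since d/dx undoes antidifferentiation here, G(x) must give back the stated G'(x).
A general antiderivative is - \sin{\left(\frac{3 x}{2} + 1 \right)} + C.
The condition gives C = \sin{\left(2 \right)} + 1 - (\sin{\left(2 \right)}) = 1.
So G(x) = 1 - \sin{\left(\frac{3 x}{2} + 1 \right)}.
Check: d/dx[1 - \sin{\left(\frac{3 x}{2} + 1 \right)}] = - \frac{3 \cos{\left(\frac{3 x}{2} + 1 \right)}}{2} = G'(x).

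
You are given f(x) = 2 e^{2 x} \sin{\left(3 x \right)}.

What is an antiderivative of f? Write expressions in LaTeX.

Check any antiderivative F(x) by computing F'(x) and comparing it with f(x).
Check: d/dx[- \frac{2 \left(- 2 \sin{\left(3 x \right)} + 3 \cos{\left(3 x \right)}\right) e^{2 x}}{13}] = 2 e^{2 x} \sin{\left(3 x \right)} = f(x).

An antiderivative is F(x) = - \frac{2 \left(- 2 \sin{\left(3 x \right)} + 3 \cos{\left(3 x \right)}\right) e^{2 x}}{13}.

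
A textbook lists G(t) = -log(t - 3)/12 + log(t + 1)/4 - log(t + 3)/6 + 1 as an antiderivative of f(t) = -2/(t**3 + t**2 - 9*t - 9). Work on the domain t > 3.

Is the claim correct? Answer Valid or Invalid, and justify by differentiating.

d/dt[G] = -2/(t**3 + t**2 - 9*t - 9)
This equals f(t) exactly, so the claim holds.

Valid. The derivative of G reproduces f.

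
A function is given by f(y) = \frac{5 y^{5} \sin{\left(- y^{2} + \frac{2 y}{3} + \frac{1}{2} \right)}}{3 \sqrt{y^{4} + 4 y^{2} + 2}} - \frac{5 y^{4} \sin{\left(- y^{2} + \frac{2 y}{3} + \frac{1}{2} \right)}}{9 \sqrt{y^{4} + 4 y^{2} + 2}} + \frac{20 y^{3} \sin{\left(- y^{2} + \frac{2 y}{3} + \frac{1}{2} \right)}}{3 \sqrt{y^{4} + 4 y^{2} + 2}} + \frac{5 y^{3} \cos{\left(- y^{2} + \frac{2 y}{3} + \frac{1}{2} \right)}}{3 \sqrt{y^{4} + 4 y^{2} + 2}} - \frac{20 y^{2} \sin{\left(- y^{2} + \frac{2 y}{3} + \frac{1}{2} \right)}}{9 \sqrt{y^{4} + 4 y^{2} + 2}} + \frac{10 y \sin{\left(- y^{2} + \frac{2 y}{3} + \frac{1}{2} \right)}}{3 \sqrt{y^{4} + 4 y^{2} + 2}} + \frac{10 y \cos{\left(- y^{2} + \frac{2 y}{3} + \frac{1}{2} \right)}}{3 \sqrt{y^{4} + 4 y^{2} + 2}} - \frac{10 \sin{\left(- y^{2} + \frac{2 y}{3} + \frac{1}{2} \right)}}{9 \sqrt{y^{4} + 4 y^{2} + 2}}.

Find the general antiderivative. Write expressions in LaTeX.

f has the shape u'v + uv' for u = \frac{5 \sqrt{y^{4} + 4 y^{2} + 2}}{6} and v = \cos{\left(- y^{2} + \frac{2 y}{3} + \frac{1}{2} \right)} — it is the derivative of the product u*v.
Check: d/dy[\frac{5 \sqrt{y^{4} + 4 y^{2} + 2} \cos{\left(- y^{2} + \frac{2 y}{3} + \frac{1}{2} \right)}}{6}] = \frac{15 y^{5} \sin{\left(- y^{2} + \frac{2 y}{3} + \frac{1}{2} \right)} - 5 y^{4} \sin{\left(- y^{2} + \frac{2 y}{3} + \frac{1}{2} \right)} + 60 y^{3} \sin{\left(- y^{2} + \frac{2 y}{3} + \frac{1}{2} \right)} + 15 y^{3} \cos{\left(- y^{2} + \frac{2 y}{3} + \frac{1}{2} \right)} - 20 y^{2} \sin{\left(- y^{2} + \frac{2 y}{3} + \frac{1}{2} \right)} + 30 y \sin{\left(- y^{2} + \frac{2 y}{3} + \frac{1}{2} \right)} + 30 y \cos{\left(- y^{2} + \frac{2 y}{3} + \frac{1}{2} \right)} - 10 \sin{\left(- y^{2} + \frac{2 y}{3} + \frac{1}{2} \right)}}{9 \sqrt{y^{4} + 4 y^{2} + 2}}, which equals f(y).

F(y) = \frac{5 \sqrt{y^{4} + 4 y^{2} + 2} \cos{\left(- y^{2} + \frac{2 y}{3} + \frac{1}{2} \right)}}{6} + C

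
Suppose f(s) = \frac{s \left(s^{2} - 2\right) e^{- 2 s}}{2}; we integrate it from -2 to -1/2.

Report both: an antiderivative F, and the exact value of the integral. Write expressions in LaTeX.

f has the shape u'v + uv' for u = - \frac{s^{3}}{4} - \frac{3 s^{2}}{8} + \frac{s}{8} + \frac{1}{16} and v = e^{- 2 s} — it is the derivative of the product u*v.
F(s) = \frac{\left(- 4 s^{3} - 6 s^{2} + 2 s + 1\right) e^{- 2 s}}{16} is an antiderivative of f.
Check: d/ds[\frac{\left(- 4 s^{3} - 6 s^{2} + 2 s + 1\right) e^{- 2 s}}{16}] = \frac{\left(s^{3} - 2 s\right) e^{- 2 s}}{2}, which equals f(s).
F(-1/2) = - \frac{e}{16}; F(-2) = \frac{5 e^{4}}{16}.
Integral = F(-1/2) - F(-2) = - \frac{5 e^{4}}{16} - \frac{e}{16}.

Antiderivative: F(s) = \frac{\left(- 4 s^{3} - 6 s^{2} + 2 s + 1\right) e^{- 2 s}}{16}; value = - \frac{5 e^{4}}{16} - \frac{e}{16}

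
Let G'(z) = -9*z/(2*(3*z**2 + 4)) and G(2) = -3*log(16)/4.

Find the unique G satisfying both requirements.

G'(z) matches the chain-rule pattern g'(h)*h' with inner function h(z) = 3*z**2 + 4; substituting u = h(z) collapses the integral.
A general antiderivative is -3*log(3*z**2 + 4)/4 + C.
The condition gives C = -3*log(16)/4 - (-3*log(16)/4) = 0.
So G(z) = -3*log(3*z**2 + 4)/4.
Check: d/dz[-3*log(3*z**2 + 4)/4] = -9*z/(6*z**2 + 8), which equals G'(z).

G(z) = -3*log(3*z**2 + 4)/4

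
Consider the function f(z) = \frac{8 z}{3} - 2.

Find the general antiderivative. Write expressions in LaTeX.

F(z) = \frac{4 z^{2}}{3} - 2 z + C

Since d/dz undoes antidifferentiation here, F'(z) = f(z) is required of F(z).
Check: d/dz[\frac{4 z^{2}}{3} - 2 z] = \frac{8 z}{3} - 2 = f(z).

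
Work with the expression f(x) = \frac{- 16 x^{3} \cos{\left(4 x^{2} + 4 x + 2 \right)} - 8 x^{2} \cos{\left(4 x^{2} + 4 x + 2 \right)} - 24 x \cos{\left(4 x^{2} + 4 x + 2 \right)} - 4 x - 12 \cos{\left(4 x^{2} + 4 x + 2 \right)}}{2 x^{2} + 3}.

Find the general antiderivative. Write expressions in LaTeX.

F(x) = - \log{\left(x^{2} + \frac{3}{2} \right)} - \sin{\left(4 x^{2} + 4 x + 2 \right)} + C

A first test for any F(x): its x-derivative must equal f(x) identically.
Check: d/dx[- \log{\left(x^{2} + \frac{3}{2} \right)} - \sin{\left(4 x^{2} + 4 x + 2 \right)}] = \frac{- 16 x^{3} \cos{\left(4 x^{2} + 4 x + 2 \right)} - 8 x^{2} \cos{\left(4 x^{2} + 4 x + 2 \right)} - 24 x \cos{\left(4 x^{2} + 4 x + 2 \right)} - 4 x - 12 \cos{\left(4 x^{2} + 4 x + 2 \right)}}{2 x^{2} + 3} = f(x).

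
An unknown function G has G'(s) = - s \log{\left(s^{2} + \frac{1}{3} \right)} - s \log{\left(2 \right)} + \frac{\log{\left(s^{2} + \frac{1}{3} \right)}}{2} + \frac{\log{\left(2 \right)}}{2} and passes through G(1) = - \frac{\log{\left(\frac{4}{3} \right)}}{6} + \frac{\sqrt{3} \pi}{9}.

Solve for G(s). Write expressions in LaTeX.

Integrate term by term and add the pieces.
A general antiderivative is \frac{s^{2}}{2} - s + \left(- \frac{s^{2}}{2} + \frac{s}{2}\right) \log{\left(2 s^{2} + \frac{2}{3} \right)} - \frac{\log{\left(s^{2} + \frac{1}{3} \right)}}{6} + \frac{\sqrt{3} \operatorname{atan}{\left(\sqrt{3} s \right)}}{3} + C.
The condition gives C = - \frac{\log{\left(\frac{4}{3} \right)}}{6} + \frac{\sqrt{3} \pi}{9} - (- \frac{1}{2} - \frac{\log{\left(\frac{4}{3} \right)}}{6} + \frac{\sqrt{3} \pi}{9}) = \frac{1}{2}.
So G(s) = - \frac{s^{2} \log{\left(2 s^{2} + \frac{2}{3} \right)}}{2} + \frac{s^{2}}{2} + \frac{s \log{\left(2 s^{2} + \frac{2}{3} \right)}}{2} - s - \frac{\log{\left(s^{2} + \frac{1}{3} \right)}}{6} + \frac{\sqrt{3} \operatorname{atan}{\left(\sqrt{3} s \right)}}{3} + \frac{1}{2}.
Check: d/ds[- \frac{s^{2} \log{\left(2 s^{2} + \frac{2}{3} \right)}}{2} + \frac{s^{2}}{2} + \frac{s \log{\left(2 s^{2} + \frac{2}{3} \right)}}{2} - s - \frac{\log{\left(s^{2} + \frac{1}{3} \right)}}{6} + \frac{\sqrt{3} \operatorname{atan}{\left(\sqrt{3} s \right)}}{3} + \frac{1}{2}] = - s \log{\left(s^{2} + \frac{1}{3} \right)} - s \log{\left(2 \right)} + \frac{\log{\left(s^{2} + \frac{1}{3} \right)}}{2} + \frac{\log{\left(2 \right)}}{2} = G'(s).

G(s) = - \frac{s^{2} \log{\left(2 s^{2} + \frac{2}{3} \right)}}{2} + \frac{s^{2}}{2} + \frac{s \log{\left(2 s^{2} + \frac{2}{3} \right)}}{2} - s - \frac{\log{\left(s^{2} + \frac{1}{3} \right)}}{6} + \frac{\sqrt{3} \operatorname{atan}{\left(\sqrt{3} s \right)}}{3} + \frac{1}{2}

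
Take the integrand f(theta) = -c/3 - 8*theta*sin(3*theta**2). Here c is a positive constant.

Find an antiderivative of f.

Recover f(theta) by differentiating a candidate F(theta); any mismatch rules it out.
Check: d/dtheta[-(c*theta - 4*cos(3*theta**2))/3] = -c/3 - 8*theta*sin(3*theta**2) = f(theta).

An antiderivative is F(theta) = -(c*theta - 4*cos(3*theta**2))/3.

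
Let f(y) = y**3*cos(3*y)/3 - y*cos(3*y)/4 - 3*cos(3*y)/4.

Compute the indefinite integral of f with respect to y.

Integrate term by term and add the pieces.
Check: d/dy[(36*y**3*sin(3*y) + 36*y**2*cos(3*y) - 51*y*sin(3*y) - 81*sin(3*y) - 17*cos(3*y))/324] = y**3*cos(3*y)/3 - y*cos(3*y)/4 - 3*cos(3*y)/4 = f(y).

F(y) = (36*y**3*sin(3*y) + 36*y**2*cos(3*y) - 51*y*sin(3*y) - 81*sin(3*y) - 17*cos(3*y))/324 + C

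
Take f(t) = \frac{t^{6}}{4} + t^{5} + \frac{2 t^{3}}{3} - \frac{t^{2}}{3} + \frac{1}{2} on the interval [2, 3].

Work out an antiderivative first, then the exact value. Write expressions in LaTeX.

Antiderivative: F(t) = \frac{t^{7}}{28} + \frac{t^{6}}{6} + \frac{t^{4}}{6} - \frac{t^{3}}{9} + \frac{t}{2}; value = \frac{48785}{252}

Integrate term by term and add the pieces.
F(t) = \frac{t^{7}}{28} + \frac{t^{6}}{6} + \frac{t^{4}}{6} - \frac{t^{3}}{9} + \frac{t}{2} is an antiderivative of f.
Check: d/dt[\frac{t^{7}}{28} + \frac{t^{6}}{6} + \frac{t^{4}}{6} - \frac{t^{3}}{9} + \frac{t}{2}] = \frac{t^{6}}{4} + t^{5} + \frac{2 t^{3}}{3} - \frac{t^{2}}{3} + \frac{1}{2} = f(t).
F(3) = \frac{5925}{28}; F(2) = \frac{1135}{63}.
Integral = F(3) - F(2) = \frac{48785}{252}.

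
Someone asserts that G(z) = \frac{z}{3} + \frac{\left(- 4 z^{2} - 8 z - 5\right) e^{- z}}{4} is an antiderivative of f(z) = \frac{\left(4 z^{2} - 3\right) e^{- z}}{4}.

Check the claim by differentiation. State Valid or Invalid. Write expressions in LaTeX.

Invalid: d/dz[G] - f = \frac{1}{3}, which is not 0.

d/dz[G] = \frac{\left(12 z^{2} + 4 e^{z} - 9\right) e^{- z}}{12}
d/dz[G] - f(z) = \frac{1}{3} != 0.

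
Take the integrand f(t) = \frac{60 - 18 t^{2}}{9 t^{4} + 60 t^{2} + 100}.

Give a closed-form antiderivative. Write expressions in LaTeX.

An antiderivative is F(t) = \frac{t}{\frac{t^{2}}{2} + \frac{5}{3}}.

Recognize the product-rule pattern: f = u'v + uv' with u = t, v = \frac{1}{\frac{t^{2}}{2} + \frac{5}{3}}, so integration by parts undoes it.
Check: d/dt[\frac{t}{\frac{t^{2}}{2} + \frac{5}{3}}] = \frac{60 - 18 t^{2}}{9 t^{4} + 60 t^{2} + 100} = f(t).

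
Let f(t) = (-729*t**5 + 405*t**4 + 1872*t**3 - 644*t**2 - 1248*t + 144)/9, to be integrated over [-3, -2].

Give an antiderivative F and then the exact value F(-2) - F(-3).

f matches the chain-rule pattern g'(h)*h' with inner function h(t) = 3*t**2 - 2*t/3 - 4; substituting u = h(t) collapses the integral.
F(t) = -(9*t**2 - 2*t - 12)**3/54 is an antiderivative of f.
Check: d/dt[-(9*t**2 - 2*t - 12)**3/54] = -81*t**5 + 45*t**4 + 208*t**3 - 644*t**2/9 - 416*t/3 + 16, which equals f(t).
F(-2) = -10976/27; F(-3) = -15625/2.
Integral = F(-2) - F(-3) = 399923/54.

Antiderivative: F(t) = -(9*t**2 - 2*t - 12)**3/54; value = 399923/54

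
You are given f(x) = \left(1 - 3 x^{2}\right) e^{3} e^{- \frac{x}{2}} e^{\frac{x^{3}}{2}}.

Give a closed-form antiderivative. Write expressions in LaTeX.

An antiderivative is F(x) = - 2 e^{3} e^{- \frac{x}{2}} e^{\frac{x^{3}}{2}}.

The substitution u = \frac{x^{3}}{2} - \frac{x}{2} + 3 works: f is exactly (dF/du)*(du/dx) for that inner function.
Check: d/dx[- 2 e^{3} e^{- \frac{x}{2}} e^{\frac{x^{3}}{2}}] = \left(- 3 x^{2} e^{3} e^{\frac{x^{3}}{2}} + e^{3} e^{\frac{x^{3}}{2}}\right) e^{- \frac{x}{2}}, which equals f(x).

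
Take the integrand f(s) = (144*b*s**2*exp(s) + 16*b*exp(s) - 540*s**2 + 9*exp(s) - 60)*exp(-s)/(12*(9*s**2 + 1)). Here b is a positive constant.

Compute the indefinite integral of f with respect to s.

F(s) = (16*b*s*exp(s) + 3*exp(s)*atan(3*s) + 60)*exp(-s)/12 + C

Any candidate F(s) must reproduce f(s) exactly when differentiated.
Check: d/ds[(16*b*s*exp(s) + 3*exp(s)*atan(3*s) + 60)*exp(-s)/12] = (144*b*s**2*exp(s) + 16*b*exp(s) - 540*s**2 + 9*exp(s) - 60)/(108*s**2*exp(s) + 12*exp(s)), which equals f(s).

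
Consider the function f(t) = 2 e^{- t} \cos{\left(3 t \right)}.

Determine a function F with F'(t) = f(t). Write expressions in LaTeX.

Recover f(t) by differentiating a candidate F(t); any mismatch rules it out.
Check: d/dt[\frac{\left(3 \sin{\left(3 t \right)} - \cos{\left(3 t \right)}\right) e^{- t}}{5}] = 2 e^{- t} \cos{\left(3 t \right)} = f(t).

An antiderivative is F(t) = \frac{\left(3 \sin{\left(3 t \right)} - \cos{\left(3 t \right)}\right) e^{- t}}{5}.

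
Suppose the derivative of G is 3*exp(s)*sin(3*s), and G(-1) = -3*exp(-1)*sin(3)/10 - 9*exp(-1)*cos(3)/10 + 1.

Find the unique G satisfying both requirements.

G(s) = 3*exp(s)*sin(3*s)/10 - 9*exp(s)*cos(3*s)/10 + 1

A first test for any G(s): its s-derivative must equal the given G'(s).
A general antiderivative is 3*exp(s)*sin(3*s)/10 - 9*exp(s)*cos(3*s)/10 + C.
The condition gives C = -3*exp(-1)*sin(3)/10 - 9*exp(-1)*cos(3)/10 + 1 - (-3*exp(-1)*sin(3)/10 - 9*exp(-1)*cos(3)/10) = 1.
So G(s) = 3*exp(s)*sin(3*s)/10 - 9*exp(s)*cos(3*s)/10 + 1.
Check: d/ds[3*exp(s)*sin(3*s)/10 - 9*exp(s)*cos(3*s)/10 + 1] = 3*exp(s)*sin(3*s) = G'(s).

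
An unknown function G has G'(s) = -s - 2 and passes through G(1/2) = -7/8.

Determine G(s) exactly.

G(s) = -s**2/2 - 2*s + 1/4

A candidate passes only if d/ds[G] lands on the given G'(s) exactly.
A general antiderivative is -s**2/2 - 2*s + 1/4 + C.
The condition gives C = -7/8 - (-7/8) = 0.
So G(s) = -s**2/2 - 2*s + 1/4.
Check: d/ds[-s**2/2 - 2*s + 1/4] = -s - 2 = G'(s).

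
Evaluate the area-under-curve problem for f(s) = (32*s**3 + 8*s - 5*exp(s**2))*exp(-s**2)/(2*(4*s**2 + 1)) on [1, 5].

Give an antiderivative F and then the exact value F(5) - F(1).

Antiderivative: F(s) = -5*atan(2*s)/4 - 2*exp(-s**2); value = -5*atan(10)/4 - 2*exp(-25) + 2*exp(-1) + 5*atan(2)/4

Since d/ds undoes antidifferentiation here, F'(s) = f(s) is required of F(s).
F(s) = -5*atan(2*s)/4 - 2*exp(-s**2) is an antiderivative of f.
Check: d/ds[-5*atan(2*s)/4 - 2*exp(-s**2)] = (32*s**3 + 8*s - 5*exp(s**2))/(8*s**2*exp(s**2) + 2*exp(s**2)), which equals f(s).
F(5) = -5*atan(10)/4 - 2*exp(-25); F(1) = -5*atan(2)/4 - 2*exp(-1).
Integral = F(5) - F(1) = -5*atan(10)/4 - 2*exp(-25) + 2*exp(-1) + 5*atan(2)/4.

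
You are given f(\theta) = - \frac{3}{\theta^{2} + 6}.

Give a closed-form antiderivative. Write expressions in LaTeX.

An antiderivative F(\theta) passes only if d/d\theta[F] lands on f(\theta) exactly.
Check: d/d\theta[- \frac{\sqrt{6} \operatorname{atan}{\left(\frac{\sqrt{6} \theta}{6} \right)}}{2}] = - \frac{3}{\theta^{2} + 6} = f(\theta).

An antiderivative is F(\theta) = - \frac{\sqrt{6} \operatorname{atan}{\left(\frac{\sqrt{6} \theta}{6} \right)}}{2}.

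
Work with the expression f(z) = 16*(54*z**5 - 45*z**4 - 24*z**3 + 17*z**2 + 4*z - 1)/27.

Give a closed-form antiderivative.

f matches the chain-rule pattern g'(h)*h' with inner function h(z) = -2*z**2 + 2*z/3 + 2/3; substituting u = h(z) collapses the integral.
Check: d/dz[-16*(-3*z**2 + z + 1)**3/81] = 32*z**5 - 80*z**4/3 - 128*z**3/9 + 272*z**2/27 + 64*z/27 - 16/27, which equals f(z).

An antiderivative is F(z) = -16*(-3*z**2 + z + 1)**3/81.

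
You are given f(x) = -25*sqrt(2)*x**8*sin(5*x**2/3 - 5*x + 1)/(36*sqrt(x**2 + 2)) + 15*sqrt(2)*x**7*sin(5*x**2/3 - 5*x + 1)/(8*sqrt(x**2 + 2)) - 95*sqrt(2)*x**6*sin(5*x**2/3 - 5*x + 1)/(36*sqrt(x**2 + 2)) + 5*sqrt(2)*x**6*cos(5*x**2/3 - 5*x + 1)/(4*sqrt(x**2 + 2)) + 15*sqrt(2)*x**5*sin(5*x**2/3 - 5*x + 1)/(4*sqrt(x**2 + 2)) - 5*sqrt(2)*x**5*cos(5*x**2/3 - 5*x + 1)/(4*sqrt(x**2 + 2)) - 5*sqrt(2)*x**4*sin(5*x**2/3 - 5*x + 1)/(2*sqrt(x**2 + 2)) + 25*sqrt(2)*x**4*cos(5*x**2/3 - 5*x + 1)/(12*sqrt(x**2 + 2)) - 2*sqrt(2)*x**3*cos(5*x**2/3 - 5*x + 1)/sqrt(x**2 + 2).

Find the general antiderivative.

F(x) = 5*x**5*sqrt(x**2/2 + 1)*cos(5*x**2/3 - 5*x + 1)/12 - x**4*sqrt(x**2/2 + 1)*cos(5*x**2/3 - 5*x + 1)/2 + C

The integrand splits into summands that can be handled one at a time.
Check: d/dx[5*x**5*sqrt(x**2/2 + 1)*cos(5*x**2/3 - 5*x + 1)/12 - x**4*sqrt(x**2/2 + 1)*cos(5*x**2/3 - 5*x + 1)/2] = sqrt(2)*(-50*x**8*sin(5*x**2/3 - 5*x + 1) + 135*x**7*sin(5*x**2/3 - 5*x + 1) - 190*x**6*sin(5*x**2/3 - 5*x + 1) + 90*x**6*cos(5*x**2/3 - 5*x + 1) + 270*x**5*sin(5*x**2/3 - 5*x + 1) - 90*x**5*cos(5*x**2/3 - 5*x + 1) - 180*x**4*sin(5*x**2/3 - 5*x + 1) + 150*x**4*cos(5*x**2/3 - 5*x + 1) - 144*x**3*cos(5*x**2/3 - 5*x + 1))/(72*sqrt(x**2 + 2)), which equals f(x).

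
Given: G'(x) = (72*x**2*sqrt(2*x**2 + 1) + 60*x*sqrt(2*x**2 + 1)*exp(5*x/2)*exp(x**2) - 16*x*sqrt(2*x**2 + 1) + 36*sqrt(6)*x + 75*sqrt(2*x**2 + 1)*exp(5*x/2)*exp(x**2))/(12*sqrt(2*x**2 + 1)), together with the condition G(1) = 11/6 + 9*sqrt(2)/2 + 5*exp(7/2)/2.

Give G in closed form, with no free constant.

Any candidate G(x) must reproduce the stated G'(x) exactly.
A general antiderivative is 2*x**3 - 2*x**2/3 + 3*sqrt(3*x**2 + 3/2) + 5*exp(x**2 + 5*x/2)/2 + C.
The condition gives C = 11/6 + 9*sqrt(2)/2 + 5*exp(7/2)/2 - (4/3 + 9*sqrt(2)/2 + 5*exp(7/2)/2) = 1/2.
So G(x) = sqrt(2)*(12*sqrt(2)*x**3 - 4*sqrt(2)*x**2 + 18*sqrt(3)*sqrt(2*x**2 + 1) + 15*sqrt(2)*exp(5*x/2)*exp(x**2) + 3*sqrt(2))/12.
Check: d/dx[sqrt(2)*(12*sqrt(2)*x**3 - 4*sqrt(2)*x**2 + 18*sqrt(3)*sqrt(2*x**2 + 1) + 15*sqrt(2)*exp(5*x/2)*exp(x**2) + 3*sqrt(2))/12] = (72*x**2*sqrt(2*x**2 + 1) + 60*x*sqrt(2*x**2 + 1)*exp(5*x/2)*exp(x**2) - 16*x*sqrt(2*x**2 + 1) + 36*sqrt(6)*x + 75*sqrt(2*x**2 + 1)*exp(5*x/2)*exp(x**2))/(12*sqrt(2*x**2 + 1)) = G'(x).

G(x) = sqrt(2)*(12*sqrt(2)*x**3 - 4*sqrt(2)*x**2 + 18*sqrt(3)*sqrt(2*x**2 + 1) + 15*sqrt(2)*exp(5*x/2)*exp(x**2) + 3*sqrt(2))/12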